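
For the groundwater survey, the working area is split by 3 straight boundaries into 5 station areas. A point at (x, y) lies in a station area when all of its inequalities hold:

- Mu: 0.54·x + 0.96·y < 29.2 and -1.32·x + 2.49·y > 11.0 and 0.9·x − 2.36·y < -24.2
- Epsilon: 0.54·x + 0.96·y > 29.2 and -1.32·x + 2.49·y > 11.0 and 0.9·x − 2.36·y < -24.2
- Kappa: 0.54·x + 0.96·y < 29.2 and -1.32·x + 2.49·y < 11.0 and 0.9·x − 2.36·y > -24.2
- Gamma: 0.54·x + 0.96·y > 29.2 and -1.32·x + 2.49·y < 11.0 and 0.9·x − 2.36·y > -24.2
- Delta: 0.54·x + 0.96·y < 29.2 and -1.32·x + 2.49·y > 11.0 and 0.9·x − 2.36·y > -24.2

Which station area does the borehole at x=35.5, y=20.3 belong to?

0.54·35.5 + 0.96·20.3 = 38.658, which is > 29.2
-1.32·35.5 + 2.49·20.3 = 3.687, which is < 11.0
0.9·35.5 − 2.36·20.3 = -15.958, which is > -24.2
This sign pattern matches Gamma.

Gamma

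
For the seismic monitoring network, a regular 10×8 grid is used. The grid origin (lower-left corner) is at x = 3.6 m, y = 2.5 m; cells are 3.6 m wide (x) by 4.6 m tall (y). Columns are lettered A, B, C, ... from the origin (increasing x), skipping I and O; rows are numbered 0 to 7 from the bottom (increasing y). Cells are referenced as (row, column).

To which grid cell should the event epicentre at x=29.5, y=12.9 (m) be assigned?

(2, H)

Column index: ⌊(29.5 − 3.6) / 3.6⌋ = ⌊7.194⌋ = 7 → column H
Row offset from origin: ⌊(12.9 − 2.5) / 4.6⌋ = ⌊2.261⌋ = 2 → row 2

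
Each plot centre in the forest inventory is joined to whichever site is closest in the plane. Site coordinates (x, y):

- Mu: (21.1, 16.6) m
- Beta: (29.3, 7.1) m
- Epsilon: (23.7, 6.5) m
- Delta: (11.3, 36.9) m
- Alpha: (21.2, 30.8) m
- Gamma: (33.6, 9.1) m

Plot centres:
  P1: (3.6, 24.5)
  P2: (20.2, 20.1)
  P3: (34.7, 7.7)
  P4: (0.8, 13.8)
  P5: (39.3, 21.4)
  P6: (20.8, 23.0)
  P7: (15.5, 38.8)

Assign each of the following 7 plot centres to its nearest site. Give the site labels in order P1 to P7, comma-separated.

Delta, Mu, Gamma, Mu, Gamma, Mu, Delta

P1 → Delta (d²=213.05)
P2 → Mu (d²=13.06)
P3 → Gamma (d²=3.17)
P4 → Mu (d²=419.93)
P5 → Gamma (d²=183.78)
P6 → Mu (d²=41.05)
P7 → Delta (d²=21.25)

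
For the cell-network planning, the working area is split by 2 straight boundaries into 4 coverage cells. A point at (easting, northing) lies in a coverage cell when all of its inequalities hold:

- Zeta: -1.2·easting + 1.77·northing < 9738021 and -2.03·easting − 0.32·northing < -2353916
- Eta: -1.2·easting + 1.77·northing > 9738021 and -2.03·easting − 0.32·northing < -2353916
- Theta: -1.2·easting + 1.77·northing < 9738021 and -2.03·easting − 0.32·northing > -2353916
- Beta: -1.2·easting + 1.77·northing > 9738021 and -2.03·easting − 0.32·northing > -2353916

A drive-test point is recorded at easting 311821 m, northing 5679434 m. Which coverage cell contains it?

Zeta

-1.2·311821 + 1.77·5679434 = 9678412.980, which is < 9738021
-2.03·311821 − 0.32·5679434 = -2450415.510, which is < -2353916
This sign pattern matches Zeta.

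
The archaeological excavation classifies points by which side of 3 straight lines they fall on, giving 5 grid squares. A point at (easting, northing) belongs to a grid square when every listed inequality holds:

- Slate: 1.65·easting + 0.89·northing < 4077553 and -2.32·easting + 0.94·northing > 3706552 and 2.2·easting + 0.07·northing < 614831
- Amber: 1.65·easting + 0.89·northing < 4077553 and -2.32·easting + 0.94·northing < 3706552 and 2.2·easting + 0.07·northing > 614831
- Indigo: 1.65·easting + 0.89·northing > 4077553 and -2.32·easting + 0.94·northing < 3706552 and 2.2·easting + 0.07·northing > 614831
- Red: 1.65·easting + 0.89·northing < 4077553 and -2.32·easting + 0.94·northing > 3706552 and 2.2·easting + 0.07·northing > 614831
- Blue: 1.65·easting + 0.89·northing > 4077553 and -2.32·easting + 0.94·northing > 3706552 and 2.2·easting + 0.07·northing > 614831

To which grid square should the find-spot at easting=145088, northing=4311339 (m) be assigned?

1.65·145088 + 0.89·4311339 = 4076486.910, which is < 4077553
-2.32·145088 + 0.94·4311339 = 3716054.500, which is > 3706552
2.2·145088 + 0.07·4311339 = 620987.330, which is > 614831
This sign pattern matches Red.

Red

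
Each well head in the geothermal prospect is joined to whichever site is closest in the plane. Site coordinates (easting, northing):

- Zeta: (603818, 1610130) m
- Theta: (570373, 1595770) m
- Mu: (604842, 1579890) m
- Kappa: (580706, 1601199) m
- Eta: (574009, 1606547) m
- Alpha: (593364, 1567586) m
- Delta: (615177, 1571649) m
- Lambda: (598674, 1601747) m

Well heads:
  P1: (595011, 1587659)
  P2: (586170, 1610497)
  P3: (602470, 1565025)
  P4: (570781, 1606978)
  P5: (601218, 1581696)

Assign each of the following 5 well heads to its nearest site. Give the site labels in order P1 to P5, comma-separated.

Mu, Kappa, Alpha, Eta, Mu

P1 → Mu (d²=157005922.00)
P2 → Kappa (d²=116308100.00)
P3 → Alpha (d²=89477957.00)
P4 → Eta (d²=10605745.00)
P5 → Mu (d²=16395012.00)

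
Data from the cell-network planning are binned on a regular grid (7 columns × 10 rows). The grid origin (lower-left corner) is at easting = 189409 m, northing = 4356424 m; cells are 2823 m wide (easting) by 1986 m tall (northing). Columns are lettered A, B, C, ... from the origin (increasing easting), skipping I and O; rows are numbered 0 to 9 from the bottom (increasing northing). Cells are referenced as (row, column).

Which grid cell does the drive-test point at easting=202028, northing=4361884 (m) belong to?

(2, E)

Column index: ⌊(202028 − 189409) / 2823⌋ = ⌊4.470⌋ = 4 → column E
Row offset from origin: ⌊(4361884 − 4356424) / 1986⌋ = ⌊2.749⌋ = 2 → row 2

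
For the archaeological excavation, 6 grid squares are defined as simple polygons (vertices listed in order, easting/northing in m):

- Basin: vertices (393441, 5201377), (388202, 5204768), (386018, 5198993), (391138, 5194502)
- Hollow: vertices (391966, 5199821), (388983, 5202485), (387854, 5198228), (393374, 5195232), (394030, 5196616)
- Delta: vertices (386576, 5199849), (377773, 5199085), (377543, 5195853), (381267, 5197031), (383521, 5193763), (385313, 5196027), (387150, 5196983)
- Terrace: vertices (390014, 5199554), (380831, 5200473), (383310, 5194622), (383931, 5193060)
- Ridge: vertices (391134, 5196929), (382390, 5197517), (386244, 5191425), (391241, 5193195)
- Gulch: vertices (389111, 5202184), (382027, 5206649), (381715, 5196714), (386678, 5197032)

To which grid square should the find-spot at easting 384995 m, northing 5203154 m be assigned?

Cast a ray rightward from (384995, 5203154). For each polygon, the edges (by vertex number in listed order) whose endpoints lie on opposite sides of northing = 5203154, where each meets that height, and whether that is right or left of the point:
Basin: 1–2 at easting≈390695.6 (right), 2–3 at easting≈387591.6 (right) → 2 crossings.
Hollow: no edge straddles that height → 0 crossings.
Delta: no edge straddles that height → 0 crossings.
Terrace: no edge straddles that height → 0 crossings.
Ridge: no edge straddles that height → 0 crossings.
Gulch: 1–2 at easting≈387572.0 (right), 2–3 at easting≈381917.2 (left) → 1 crossing.
Only Gulch has an odd count, so the point is inside Gulch.

Gulch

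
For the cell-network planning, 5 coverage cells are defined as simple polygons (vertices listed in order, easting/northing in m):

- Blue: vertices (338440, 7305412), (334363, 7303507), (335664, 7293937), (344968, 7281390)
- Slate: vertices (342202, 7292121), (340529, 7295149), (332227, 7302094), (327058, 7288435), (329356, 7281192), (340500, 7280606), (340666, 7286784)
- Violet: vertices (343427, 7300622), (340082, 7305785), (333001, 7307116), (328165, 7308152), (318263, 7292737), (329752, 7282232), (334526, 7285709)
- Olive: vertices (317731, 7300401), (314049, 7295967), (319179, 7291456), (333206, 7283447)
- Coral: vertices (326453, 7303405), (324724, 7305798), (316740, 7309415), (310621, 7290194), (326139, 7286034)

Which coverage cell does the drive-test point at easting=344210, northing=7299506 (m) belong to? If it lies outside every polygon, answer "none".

Cast a ray rightward from (344210, 7299506). For each polygon, the edges (by vertex number in listed order) whose endpoints lie on opposite sides of northing = 7299506, where each meets that height, and whether that is right or left of the point:
Blue: 2–3 at easting≈334906.9 (left), 4–1 at easting≈340045.0 (left) → 0 crossings.
Slate: 2–3 at easting≈335320.7 (left), 3–4 at easting≈331247.6 (left) → 0 crossings.
Violet: 4–5 at easting≈322611.1 (left), 7–1 at easting≈342760.9 (left) → 0 crossings.
Olive: 1–2 at easting≈316987.8 (left), 4–1 at easting≈318547.9 (left) → 0 crossings.
Coral: 3–4 at easting≈313585.5 (left), 5–1 at easting≈326382.5 (left) → 0 crossings.
All counts are even, so the point lies outside every listed polygon.

none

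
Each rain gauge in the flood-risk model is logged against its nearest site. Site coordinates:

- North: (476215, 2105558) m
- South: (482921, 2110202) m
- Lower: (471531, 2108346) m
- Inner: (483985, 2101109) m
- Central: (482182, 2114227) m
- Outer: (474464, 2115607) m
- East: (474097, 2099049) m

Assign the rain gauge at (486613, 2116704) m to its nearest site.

Central

Squared distances to each site:
North: 232351720.000; South: 55906868.000; Lower: 297322888.000; Inner: 250110409.000; Central: 25769290.000; Outer: 148801610.000; East: 468349281.000.
Minimum at Central.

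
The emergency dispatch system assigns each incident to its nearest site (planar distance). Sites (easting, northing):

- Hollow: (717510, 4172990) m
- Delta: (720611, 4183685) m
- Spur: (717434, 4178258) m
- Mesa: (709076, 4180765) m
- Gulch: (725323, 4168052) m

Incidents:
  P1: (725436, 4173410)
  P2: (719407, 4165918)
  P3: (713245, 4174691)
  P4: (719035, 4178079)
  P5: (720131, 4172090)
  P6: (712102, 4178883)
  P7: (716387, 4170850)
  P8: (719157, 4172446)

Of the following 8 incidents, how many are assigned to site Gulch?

P1 → Gulch
P2 → Gulch
P3 → Hollow
P4 → Spur
P5 → Hollow
P6 → Mesa
P7 → Hollow
P8 → Hollow
2 of the 8 go to Gulch.

2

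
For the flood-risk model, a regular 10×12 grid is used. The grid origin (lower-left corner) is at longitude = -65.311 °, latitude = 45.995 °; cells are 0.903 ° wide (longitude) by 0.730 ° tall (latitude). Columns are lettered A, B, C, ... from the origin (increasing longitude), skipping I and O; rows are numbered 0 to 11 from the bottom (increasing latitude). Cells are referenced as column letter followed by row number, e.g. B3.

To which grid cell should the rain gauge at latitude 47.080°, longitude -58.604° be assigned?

H1

Column index: ⌊(-58.604 − -65.311) / 0.903⌋ = ⌊7.427⌋ = 7 → column H
Row offset from origin: ⌊(47.080 − 45.995) / 0.730⌋ = ⌊1.486⌋ = 1 → row 1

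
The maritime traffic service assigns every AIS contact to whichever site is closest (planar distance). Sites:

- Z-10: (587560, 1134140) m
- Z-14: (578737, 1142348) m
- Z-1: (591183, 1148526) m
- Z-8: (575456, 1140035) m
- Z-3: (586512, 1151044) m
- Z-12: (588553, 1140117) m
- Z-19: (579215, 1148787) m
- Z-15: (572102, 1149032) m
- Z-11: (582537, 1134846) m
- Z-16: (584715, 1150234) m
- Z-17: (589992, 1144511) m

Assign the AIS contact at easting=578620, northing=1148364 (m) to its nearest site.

Squared distances to each site:
Z-10: 282245776.000; Z-14: 36205945.000; Z-1: 157855213.000; Z-8: 79383137.000; Z-3: 69466064.000; Z-12: 166677498.000; Z-19: 532954.000; Z-15: 42930548.000; Z-11: 198079213.000; Z-16: 40645925.000; Z-17: 144167993.000.
Minimum at Z-19.

Z-19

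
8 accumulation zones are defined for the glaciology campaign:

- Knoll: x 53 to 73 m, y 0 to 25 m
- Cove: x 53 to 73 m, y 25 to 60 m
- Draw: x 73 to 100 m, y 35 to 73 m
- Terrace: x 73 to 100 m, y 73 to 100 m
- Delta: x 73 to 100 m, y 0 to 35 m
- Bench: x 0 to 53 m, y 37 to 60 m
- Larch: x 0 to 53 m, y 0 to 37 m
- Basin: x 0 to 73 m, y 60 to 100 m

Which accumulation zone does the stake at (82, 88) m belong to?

The point has x = 82 and y = 88.
Only Terrace satisfies 73 ≤ x ≤ 100 and 73 ≤ y ≤ 100.

Terrace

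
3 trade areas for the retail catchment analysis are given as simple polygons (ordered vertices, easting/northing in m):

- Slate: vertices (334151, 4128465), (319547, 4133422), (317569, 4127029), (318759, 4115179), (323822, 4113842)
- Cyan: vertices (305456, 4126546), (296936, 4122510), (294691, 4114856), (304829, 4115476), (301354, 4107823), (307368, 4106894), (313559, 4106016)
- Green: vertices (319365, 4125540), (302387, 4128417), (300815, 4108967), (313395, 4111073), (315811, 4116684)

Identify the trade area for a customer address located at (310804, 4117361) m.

Cast a ray rightward from (310804, 4117361). For each polygon, the edges (by vertex number in listed order) whose endpoints lie on opposite sides of northing = 4117361, where each meets that height, and whether that is right or left of the point:
Slate: 3–4 at easting≈318539.9 (right), 5–1 at easting≈326307.7 (right) → 2 crossings.
Cyan: 2–3 at easting≈295425.7 (left), 7–1 at easting≈309081.2 (left) → 0 crossings.
Green: 2–3 at easting≈301493.4 (left), 5–1 at easting≈316082.7 (right) → 1 crossing.
Only Green has an odd count, so the point is inside Green.

Green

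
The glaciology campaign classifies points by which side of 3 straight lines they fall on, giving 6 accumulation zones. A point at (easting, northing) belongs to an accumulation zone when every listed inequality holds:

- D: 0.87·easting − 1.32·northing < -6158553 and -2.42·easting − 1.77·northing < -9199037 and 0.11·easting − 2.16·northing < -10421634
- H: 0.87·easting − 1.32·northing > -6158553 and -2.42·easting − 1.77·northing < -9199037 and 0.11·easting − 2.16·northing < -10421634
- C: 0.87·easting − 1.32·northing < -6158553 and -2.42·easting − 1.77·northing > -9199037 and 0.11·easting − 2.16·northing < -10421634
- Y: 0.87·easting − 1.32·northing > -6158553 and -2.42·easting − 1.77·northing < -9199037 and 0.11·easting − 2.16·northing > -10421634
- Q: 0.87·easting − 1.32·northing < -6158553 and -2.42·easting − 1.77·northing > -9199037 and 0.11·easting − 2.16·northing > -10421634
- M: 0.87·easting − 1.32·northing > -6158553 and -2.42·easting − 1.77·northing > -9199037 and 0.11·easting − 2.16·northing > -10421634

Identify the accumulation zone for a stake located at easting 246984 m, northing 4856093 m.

0.87·246984 − 1.32·4856093 = -6195166.680, which is < -6158553
-2.42·246984 − 1.77·4856093 = -9192985.890, which is > -9199037
0.11·246984 − 2.16·4856093 = -10461992.640, which is < -10421634
This sign pattern matches C.

C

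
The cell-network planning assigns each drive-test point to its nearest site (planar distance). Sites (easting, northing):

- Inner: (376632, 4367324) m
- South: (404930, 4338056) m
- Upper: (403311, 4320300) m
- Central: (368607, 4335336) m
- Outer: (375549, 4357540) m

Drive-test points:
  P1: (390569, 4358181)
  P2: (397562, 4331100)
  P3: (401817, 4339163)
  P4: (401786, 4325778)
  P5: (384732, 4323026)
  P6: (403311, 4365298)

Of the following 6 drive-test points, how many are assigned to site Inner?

P1 → Outer
P2 → South
P3 → South
P4 → Upper
P5 → Upper
P6 → Inner
1 of the 6 goes to Inner.

1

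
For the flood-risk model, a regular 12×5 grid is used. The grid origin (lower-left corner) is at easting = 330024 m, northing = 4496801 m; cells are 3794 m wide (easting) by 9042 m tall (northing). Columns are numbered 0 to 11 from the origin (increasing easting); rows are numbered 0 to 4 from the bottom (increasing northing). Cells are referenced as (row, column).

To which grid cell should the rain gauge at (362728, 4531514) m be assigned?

(3, 8)

Column index: ⌊(362728 − 330024) / 3794⌋ = ⌊8.620⌋ = 8
Row offset from origin: ⌊(4531514 − 4496801) / 9042⌋ = ⌊3.839⌋ = 3 → row 3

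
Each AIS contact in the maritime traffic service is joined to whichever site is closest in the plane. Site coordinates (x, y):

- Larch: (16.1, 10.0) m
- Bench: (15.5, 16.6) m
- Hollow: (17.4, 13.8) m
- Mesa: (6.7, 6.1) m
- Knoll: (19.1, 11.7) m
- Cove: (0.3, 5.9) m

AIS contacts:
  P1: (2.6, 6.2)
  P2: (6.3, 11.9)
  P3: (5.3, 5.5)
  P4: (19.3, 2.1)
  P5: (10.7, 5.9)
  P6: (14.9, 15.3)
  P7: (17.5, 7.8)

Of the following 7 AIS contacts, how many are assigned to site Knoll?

0

P1 → Cove
P2 → Mesa
P3 → Mesa
P4 → Larch
P5 → Mesa
P6 → Bench
P7 → Larch
0 of the 7 go to Knoll.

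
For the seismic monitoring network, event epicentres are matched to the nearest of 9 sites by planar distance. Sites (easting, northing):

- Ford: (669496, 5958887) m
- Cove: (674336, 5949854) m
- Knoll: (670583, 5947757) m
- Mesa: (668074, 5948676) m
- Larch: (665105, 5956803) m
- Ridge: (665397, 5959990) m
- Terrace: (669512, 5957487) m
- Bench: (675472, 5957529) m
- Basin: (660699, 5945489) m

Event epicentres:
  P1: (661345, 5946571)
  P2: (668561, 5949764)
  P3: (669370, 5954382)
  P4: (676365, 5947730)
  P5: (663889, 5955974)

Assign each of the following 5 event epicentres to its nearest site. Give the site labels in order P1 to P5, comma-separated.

P1 → Basin (d²=1588040.00)
P2 → Mesa (d²=1420913.00)
P3 → Terrace (d²=9661189.00)
P4 → Cove (d²=8628217.00)
P5 → Larch (d²=2165897.00)

Basin, Mesa, Terrace, Cove, Larch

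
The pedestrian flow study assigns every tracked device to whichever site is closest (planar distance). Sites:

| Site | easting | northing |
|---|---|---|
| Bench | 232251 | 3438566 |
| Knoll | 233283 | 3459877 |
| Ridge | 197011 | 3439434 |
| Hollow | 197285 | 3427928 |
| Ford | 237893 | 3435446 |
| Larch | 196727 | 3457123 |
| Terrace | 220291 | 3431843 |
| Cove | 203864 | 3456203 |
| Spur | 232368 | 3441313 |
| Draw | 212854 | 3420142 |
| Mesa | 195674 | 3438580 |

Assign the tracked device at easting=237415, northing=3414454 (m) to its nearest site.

Squared distances to each site:
Bench: 608055440.000; Knoll: 2080322353.000; Ridge: 2256483616.000; Hollow: 1791965576.000; Ford: 440892548.000; Larch: 3476156905.000; Terrace: 595608697.000; Cove: 2868648602.000; Spur: 746878090.000; Draw: 635596065.000; Mesa: 2324374957.000.
Minimum at Ford.

Ford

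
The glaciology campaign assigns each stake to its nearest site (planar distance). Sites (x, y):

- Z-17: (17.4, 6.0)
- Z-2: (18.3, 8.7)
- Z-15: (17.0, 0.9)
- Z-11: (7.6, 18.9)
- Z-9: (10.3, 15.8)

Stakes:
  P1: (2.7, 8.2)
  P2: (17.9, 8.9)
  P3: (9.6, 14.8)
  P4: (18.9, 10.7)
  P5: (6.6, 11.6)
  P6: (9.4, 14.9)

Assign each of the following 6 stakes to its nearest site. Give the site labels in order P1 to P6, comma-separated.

Z-9, Z-2, Z-9, Z-2, Z-9, Z-9

P1 → Z-9 (d²=115.52)
P2 → Z-2 (d²=0.20)
P3 → Z-9 (d²=1.49)
P4 → Z-2 (d²=4.36)
P5 → Z-9 (d²=31.33)
P6 → Z-9 (d²=1.62)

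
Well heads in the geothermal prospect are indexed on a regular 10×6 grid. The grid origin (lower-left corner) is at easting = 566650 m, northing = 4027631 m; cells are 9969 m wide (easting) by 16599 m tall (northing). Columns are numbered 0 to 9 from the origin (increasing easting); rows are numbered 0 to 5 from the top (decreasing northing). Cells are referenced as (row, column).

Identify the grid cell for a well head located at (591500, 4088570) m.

(2, 2)

Column index: ⌊(591500 − 566650) / 9969⌋ = ⌊2.493⌋ = 2
Row offset from origin: ⌊(4088570 − 4027631) / 16599⌋ = ⌊3.671⌋ = 3 → row 2 (counted from top)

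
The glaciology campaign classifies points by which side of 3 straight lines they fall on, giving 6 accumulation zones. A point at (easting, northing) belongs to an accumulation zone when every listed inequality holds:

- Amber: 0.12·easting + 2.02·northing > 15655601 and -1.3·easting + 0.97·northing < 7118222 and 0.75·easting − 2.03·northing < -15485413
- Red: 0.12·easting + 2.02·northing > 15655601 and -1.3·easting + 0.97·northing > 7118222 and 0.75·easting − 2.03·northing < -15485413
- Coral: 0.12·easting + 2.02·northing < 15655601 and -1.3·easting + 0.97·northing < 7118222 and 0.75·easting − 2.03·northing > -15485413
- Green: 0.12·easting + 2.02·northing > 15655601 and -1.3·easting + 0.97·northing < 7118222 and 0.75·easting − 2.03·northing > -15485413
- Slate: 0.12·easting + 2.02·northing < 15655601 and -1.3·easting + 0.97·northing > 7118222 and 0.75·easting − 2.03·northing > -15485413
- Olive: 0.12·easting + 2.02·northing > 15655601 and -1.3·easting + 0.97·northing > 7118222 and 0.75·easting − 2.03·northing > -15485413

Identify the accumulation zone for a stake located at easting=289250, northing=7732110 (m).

Slate

0.12·289250 + 2.02·7732110 = 15653572.200, which is < 15655601
-1.3·289250 + 0.97·7732110 = 7124121.700, which is > 7118222
0.75·289250 − 2.03·7732110 = -15479245.800, which is > -15485413
This sign pattern matches Slate.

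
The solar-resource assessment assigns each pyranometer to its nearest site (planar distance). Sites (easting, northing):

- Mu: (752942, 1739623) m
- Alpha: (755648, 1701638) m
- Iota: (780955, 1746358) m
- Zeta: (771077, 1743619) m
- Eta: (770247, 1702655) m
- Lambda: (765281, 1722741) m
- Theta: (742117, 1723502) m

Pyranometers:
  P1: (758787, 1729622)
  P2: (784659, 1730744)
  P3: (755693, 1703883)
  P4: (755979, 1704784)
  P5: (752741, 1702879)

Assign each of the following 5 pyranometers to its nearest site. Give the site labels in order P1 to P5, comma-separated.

Lambda, Iota, Alpha, Alpha, Alpha

P1 → Lambda (d²=89520197.00)
P2 → Iota (d²=257516612.00)
P3 → Alpha (d²=5042050.00)
P4 → Alpha (d²=10006877.00)
P5 → Alpha (d²=9990730.00)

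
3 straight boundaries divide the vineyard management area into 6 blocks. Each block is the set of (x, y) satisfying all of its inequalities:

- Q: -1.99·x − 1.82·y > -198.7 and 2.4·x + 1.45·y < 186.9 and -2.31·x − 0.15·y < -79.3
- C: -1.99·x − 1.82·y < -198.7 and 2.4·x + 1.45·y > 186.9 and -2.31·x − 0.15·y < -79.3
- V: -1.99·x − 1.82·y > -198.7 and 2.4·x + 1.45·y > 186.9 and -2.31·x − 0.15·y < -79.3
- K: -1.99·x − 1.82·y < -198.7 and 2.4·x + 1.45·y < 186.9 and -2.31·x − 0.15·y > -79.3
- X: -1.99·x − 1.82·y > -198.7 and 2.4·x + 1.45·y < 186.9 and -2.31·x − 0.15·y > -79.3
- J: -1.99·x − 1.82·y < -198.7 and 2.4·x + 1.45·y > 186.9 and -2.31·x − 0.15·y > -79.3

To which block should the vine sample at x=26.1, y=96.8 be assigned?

-1.99·26.1 − 1.82·96.8 = -228.115, which is < -198.7
2.4·26.1 + 1.45·96.8 = 203.000, which is > 186.9
-2.31·26.1 − 0.15·96.8 = -74.811, which is > -79.3
This sign pattern matches J.

J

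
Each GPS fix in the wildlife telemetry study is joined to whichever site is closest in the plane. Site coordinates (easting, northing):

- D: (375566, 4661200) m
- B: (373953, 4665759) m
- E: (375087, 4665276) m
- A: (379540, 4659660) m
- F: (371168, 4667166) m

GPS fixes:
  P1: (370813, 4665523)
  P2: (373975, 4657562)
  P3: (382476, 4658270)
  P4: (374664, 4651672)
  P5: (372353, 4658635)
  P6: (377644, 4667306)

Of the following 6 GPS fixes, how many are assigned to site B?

P1 → F
P2 → D
P3 → A
P4 → A
P5 → D
P6 → E
0 of the 6 go to B.

0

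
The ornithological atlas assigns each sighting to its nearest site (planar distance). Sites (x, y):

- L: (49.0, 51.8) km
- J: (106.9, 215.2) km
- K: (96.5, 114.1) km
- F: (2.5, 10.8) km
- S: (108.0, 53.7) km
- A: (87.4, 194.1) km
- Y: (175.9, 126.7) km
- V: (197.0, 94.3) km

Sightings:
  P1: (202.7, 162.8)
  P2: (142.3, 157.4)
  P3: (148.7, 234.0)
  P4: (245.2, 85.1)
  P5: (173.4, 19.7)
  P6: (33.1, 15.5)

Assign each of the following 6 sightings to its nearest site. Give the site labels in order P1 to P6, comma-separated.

Y, Y, J, V, S, F

P1 → Y (d²=2021.45)
P2 → Y (d²=2071.45)
P3 → J (d²=2100.68)
P4 → V (d²=2407.88)
P5 → S (d²=5433.16)
P6 → F (d²=958.45)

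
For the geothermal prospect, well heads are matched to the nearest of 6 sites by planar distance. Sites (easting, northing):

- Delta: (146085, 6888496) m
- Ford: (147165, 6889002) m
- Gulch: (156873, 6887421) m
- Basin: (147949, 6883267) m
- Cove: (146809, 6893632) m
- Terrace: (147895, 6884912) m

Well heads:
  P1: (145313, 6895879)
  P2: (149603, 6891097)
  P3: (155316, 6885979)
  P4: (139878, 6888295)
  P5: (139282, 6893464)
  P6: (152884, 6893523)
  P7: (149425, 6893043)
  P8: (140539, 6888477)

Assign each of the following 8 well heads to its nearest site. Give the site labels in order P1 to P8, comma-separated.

Cove, Ford, Gulch, Delta, Cove, Cove, Cove, Delta

P1 → Cove (d²=7287025.00)
P2 → Ford (d²=10332869.00)
P3 → Gulch (d²=4503613.00)
P4 → Delta (d²=38567250.00)
P5 → Cove (d²=56683953.00)
P6 → Cove (d²=36917506.00)
P7 → Cove (d²=7190377.00)
P8 → Delta (d²=30758477.00)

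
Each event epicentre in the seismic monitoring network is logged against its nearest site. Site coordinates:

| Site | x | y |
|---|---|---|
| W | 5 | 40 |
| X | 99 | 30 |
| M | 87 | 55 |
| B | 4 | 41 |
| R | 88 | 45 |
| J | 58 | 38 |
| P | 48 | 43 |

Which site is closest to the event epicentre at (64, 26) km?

Squared distances to each site:
W: 3677.000; X: 1241.000; M: 1370.000; B: 3825.000; R: 937.000; J: 180.000; P: 545.000.
Minimum at J.

J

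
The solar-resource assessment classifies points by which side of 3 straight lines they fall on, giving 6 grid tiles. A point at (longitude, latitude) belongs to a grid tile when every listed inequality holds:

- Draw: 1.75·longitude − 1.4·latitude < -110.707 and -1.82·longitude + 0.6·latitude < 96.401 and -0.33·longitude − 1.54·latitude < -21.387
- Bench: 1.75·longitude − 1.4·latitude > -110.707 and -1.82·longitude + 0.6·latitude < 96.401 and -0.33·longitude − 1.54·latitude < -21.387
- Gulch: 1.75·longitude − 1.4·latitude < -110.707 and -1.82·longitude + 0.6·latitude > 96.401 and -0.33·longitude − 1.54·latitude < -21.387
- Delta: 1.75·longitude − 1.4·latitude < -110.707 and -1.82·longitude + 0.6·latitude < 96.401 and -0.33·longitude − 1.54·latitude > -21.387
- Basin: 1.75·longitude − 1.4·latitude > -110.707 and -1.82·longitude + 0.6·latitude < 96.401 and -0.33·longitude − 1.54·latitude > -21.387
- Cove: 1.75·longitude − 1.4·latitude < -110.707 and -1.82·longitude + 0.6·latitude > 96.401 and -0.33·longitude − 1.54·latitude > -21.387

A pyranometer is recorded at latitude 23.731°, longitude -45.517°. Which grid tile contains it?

Gulch

1.75·-45.517 − 1.4·23.731 = -112.878, which is < -110.707
-1.82·-45.517 + 0.6·23.731 = 97.080, which is > 96.401
-0.33·-45.517 − 1.54·23.731 = -21.525, which is < -21.387
This sign pattern matches Gulch.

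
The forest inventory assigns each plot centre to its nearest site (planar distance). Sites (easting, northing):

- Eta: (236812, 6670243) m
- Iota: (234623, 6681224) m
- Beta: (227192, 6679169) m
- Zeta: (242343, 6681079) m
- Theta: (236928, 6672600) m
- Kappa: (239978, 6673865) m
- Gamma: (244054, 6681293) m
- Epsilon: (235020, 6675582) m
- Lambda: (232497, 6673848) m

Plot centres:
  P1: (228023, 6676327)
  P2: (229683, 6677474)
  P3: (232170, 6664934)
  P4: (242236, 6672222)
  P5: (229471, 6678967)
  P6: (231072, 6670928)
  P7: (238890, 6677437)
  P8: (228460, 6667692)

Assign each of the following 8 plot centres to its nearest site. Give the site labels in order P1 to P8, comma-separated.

Beta, Beta, Eta, Kappa, Beta, Lambda, Kappa, Lambda

P1 → Beta (d²=8767525.00)
P2 → Beta (d²=9078106.00)
P3 → Eta (d²=49733645.00)
P4 → Kappa (d²=7798013.00)
P5 → Beta (d²=5234645.00)
P6 → Lambda (d²=10557025.00)
P7 → Kappa (d²=13942928.00)
P8 → Lambda (d²=54193705.00)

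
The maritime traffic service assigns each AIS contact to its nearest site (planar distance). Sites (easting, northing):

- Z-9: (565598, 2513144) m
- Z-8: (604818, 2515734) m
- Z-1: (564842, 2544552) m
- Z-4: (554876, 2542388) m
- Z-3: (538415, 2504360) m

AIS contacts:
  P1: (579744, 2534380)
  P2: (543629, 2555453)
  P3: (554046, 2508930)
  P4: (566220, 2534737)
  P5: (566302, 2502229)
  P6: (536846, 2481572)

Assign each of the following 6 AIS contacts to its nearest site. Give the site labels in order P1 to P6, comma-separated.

P1 → Z-1 (d²=325539188.00)
P2 → Z-4 (d²=297189234.00)
P3 → Z-9 (d²=151206500.00)
P4 → Z-1 (d²=98233109.00)
P5 → Z-9 (d²=119632841.00)
P6 → Z-3 (d²=521754705.00)

Z-1, Z-4, Z-9, Z-1, Z-9, Z-3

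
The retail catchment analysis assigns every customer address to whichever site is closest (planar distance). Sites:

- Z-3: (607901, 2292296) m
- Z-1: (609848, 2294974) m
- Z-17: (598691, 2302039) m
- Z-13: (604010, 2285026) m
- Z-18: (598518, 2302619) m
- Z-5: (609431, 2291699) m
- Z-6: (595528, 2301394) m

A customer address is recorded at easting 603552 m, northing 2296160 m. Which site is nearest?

Squared distances to each site:
Z-3: 33844297.000; Z-1: 41046212.000; Z-17: 58191962.000; Z-13: 124175720.000; Z-18: 67059837.000; Z-5: 54463162.000; Z-6: 91779332.000.
Minimum at Z-3.

Z-3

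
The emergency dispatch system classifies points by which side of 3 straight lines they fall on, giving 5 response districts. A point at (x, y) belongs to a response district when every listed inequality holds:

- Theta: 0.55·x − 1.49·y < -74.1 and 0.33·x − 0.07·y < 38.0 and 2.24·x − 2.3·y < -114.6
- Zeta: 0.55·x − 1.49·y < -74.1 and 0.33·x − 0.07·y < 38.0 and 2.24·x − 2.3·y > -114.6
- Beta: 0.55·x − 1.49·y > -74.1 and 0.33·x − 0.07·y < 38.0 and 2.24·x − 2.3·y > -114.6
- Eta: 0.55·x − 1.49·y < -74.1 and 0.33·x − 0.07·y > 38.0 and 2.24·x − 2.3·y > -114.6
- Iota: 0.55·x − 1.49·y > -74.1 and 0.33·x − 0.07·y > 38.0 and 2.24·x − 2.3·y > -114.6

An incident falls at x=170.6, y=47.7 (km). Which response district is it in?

Iota

0.55·170.6 − 1.49·47.7 = 22.757, which is > -74.1
0.33·170.6 − 0.07·47.7 = 52.959, which is > 38.0
2.24·170.6 − 2.3·47.7 = 272.434, which is > -114.6
This sign pattern matches Iota.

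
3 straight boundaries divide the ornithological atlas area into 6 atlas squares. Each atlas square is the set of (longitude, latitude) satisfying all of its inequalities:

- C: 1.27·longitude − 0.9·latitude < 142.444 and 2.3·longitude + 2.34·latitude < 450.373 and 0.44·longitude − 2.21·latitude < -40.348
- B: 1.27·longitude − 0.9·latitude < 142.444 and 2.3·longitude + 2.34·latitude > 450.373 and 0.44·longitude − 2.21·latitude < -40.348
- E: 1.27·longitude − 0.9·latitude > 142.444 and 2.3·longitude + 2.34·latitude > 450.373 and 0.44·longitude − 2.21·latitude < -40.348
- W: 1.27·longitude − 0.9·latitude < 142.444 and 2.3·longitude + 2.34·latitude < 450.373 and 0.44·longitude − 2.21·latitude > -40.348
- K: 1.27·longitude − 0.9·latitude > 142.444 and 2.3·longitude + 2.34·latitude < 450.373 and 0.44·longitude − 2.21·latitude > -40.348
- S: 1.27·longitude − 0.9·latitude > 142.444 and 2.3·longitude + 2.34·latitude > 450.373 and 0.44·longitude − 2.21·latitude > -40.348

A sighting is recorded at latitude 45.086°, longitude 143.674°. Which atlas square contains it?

W

1.27·143.674 − 0.9·45.086 = 141.889, which is < 142.444
2.3·143.674 + 2.34·45.086 = 435.951, which is < 450.373
0.44·143.674 − 2.21·45.086 = -36.423, which is > -40.348
This sign pattern matches W.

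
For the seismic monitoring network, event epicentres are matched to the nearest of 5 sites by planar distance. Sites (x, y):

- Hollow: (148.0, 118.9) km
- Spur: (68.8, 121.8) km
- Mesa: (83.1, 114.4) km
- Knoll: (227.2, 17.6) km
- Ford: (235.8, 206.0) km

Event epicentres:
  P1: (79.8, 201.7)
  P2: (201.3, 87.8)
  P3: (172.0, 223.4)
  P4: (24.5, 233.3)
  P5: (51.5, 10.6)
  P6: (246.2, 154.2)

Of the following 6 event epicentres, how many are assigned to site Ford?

P1 → Spur
P2 → Hollow
P3 → Ford
P4 → Spur
P5 → Mesa
P6 → Ford
2 of the 6 go to Ford.

2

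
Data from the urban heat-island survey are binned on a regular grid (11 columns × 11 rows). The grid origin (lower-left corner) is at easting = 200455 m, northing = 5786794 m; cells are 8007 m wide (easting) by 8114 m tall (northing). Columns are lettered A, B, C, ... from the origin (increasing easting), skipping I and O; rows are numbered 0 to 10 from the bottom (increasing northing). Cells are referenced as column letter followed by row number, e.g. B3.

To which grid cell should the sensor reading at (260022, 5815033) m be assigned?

H3

Column index: ⌊(260022 − 200455) / 8007⌋ = ⌊7.439⌋ = 7 → column H
Row offset from origin: ⌊(5815033 − 5786794) / 8114⌋ = ⌊3.480⌋ = 3 → row 3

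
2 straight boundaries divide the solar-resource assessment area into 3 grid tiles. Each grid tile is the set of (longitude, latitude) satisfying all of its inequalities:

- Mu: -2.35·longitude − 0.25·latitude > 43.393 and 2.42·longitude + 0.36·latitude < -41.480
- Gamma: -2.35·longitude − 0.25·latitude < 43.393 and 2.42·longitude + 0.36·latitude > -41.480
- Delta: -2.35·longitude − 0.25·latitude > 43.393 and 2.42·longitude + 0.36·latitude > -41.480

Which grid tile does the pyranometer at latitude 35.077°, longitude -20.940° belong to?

Gamma

-2.35·-20.940 − 0.25·35.077 = 40.440, which is < 43.393
2.42·-20.940 + 0.36·35.077 = -38.047, which is > -41.480
This sign pattern matches Gamma.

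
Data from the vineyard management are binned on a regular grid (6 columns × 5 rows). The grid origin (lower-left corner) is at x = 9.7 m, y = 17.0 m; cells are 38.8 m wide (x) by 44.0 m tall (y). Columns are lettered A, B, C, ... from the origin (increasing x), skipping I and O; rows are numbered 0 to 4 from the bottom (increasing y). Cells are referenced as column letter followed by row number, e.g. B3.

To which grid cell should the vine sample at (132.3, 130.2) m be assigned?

Column index: ⌊(132.3 − 9.7) / 38.8⌋ = ⌊3.160⌋ = 3 → column D
Row offset from origin: ⌊(130.2 − 17.0) / 44.0⌋ = ⌊2.573⌋ = 2 → row 2

D2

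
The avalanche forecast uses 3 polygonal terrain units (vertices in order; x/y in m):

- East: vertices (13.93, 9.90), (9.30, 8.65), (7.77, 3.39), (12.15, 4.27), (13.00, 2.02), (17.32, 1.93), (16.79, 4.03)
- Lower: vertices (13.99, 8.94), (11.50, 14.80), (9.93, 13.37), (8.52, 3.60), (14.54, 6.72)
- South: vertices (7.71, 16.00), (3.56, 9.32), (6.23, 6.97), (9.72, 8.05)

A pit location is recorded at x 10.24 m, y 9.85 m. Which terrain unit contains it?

Lower

Cast a ray rightward from (10.24, 9.85). For each polygon, the edges (by vertex number in listed order) whose endpoints lie on opposite sides of y = 9.85, where each meets that height, and whether that is right or left of the point:
East: 1–2 at x≈13.745 (right), 7–1 at x≈13.954 (right) → 2 crossings.
Lower: 1–2 at x≈13.603 (right), 3–4 at x≈9.422 (left) → 1 crossing.
South: 1–2 at x≈3.889 (left), 4–1 at x≈9.265 (left) → 0 crossings.
Only Lower has an odd count, so the point is inside Lower.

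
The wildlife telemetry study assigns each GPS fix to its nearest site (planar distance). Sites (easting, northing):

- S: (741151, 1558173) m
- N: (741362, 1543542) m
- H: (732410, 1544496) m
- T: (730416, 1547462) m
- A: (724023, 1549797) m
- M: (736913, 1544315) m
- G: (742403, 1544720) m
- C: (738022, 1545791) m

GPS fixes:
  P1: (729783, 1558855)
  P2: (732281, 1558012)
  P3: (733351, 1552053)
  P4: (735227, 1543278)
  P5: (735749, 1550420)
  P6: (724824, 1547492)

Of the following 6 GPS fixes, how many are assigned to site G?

0

P1 → A
P2 → S
P3 → T
P4 → M
P5 → C
P6 → A
0 of the 6 go to G.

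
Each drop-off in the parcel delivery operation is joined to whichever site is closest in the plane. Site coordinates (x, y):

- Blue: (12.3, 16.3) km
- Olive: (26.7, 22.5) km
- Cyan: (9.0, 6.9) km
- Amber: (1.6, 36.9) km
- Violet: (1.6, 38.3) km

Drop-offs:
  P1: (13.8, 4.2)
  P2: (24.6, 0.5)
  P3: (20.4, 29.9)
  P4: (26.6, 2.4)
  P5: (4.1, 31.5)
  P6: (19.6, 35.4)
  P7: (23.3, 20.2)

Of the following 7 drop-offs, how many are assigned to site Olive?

3

P1 → Cyan
P2 → Cyan
P3 → Olive
P4 → Cyan
P5 → Amber
P6 → Olive
P7 → Olive
3 of the 7 go to Olive.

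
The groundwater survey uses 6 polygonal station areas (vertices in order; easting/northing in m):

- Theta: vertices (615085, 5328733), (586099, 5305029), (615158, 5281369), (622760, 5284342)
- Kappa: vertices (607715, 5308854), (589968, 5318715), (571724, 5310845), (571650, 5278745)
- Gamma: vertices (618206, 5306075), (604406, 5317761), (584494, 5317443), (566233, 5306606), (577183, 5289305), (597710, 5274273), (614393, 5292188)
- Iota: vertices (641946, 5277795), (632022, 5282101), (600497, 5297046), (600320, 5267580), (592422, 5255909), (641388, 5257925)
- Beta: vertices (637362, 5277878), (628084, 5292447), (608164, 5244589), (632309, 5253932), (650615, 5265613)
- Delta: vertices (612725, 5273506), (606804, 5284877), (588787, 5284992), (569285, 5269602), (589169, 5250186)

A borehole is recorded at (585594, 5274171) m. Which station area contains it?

Delta

Cast a ray rightward from (585594, 5274171). For each polygon, the edges (by vertex number in listed order) whose endpoints lie on opposite sides of northing = 5274171, where each meets that height, and whether that is right or left of the point:
Theta: no edge straddles that height → 0 crossings.
Kappa: no edge straddles that height → 0 crossings.
Gamma: no edge straddles that height → 0 crossings.
Iota: 3–4 at easting≈600359.6 (right), 6–1 at easting≈641844.2 (right) → 2 crossings.
Beta: 2–3 at easting≈620477.0 (right), 5–1 at easting≈641367.6 (right) → 2 crossings.
Delta: 1–2 at easting≈612378.7 (right), 3–4 at easting≈575074.8 (left) → 1 crossing.
Only Delta has an odd count, so the point is inside Delta.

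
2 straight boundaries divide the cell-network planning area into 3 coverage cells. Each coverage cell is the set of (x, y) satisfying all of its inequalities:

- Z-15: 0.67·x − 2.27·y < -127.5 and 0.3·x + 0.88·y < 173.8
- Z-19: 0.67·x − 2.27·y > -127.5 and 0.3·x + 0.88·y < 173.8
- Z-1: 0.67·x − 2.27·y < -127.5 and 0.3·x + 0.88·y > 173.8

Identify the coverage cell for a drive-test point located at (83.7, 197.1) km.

0.67·83.7 − 2.27·197.1 = -391.338, which is < -127.5
0.3·83.7 + 0.88·197.1 = 198.558, which is > 173.8
This sign pattern matches Z-1.

Z-1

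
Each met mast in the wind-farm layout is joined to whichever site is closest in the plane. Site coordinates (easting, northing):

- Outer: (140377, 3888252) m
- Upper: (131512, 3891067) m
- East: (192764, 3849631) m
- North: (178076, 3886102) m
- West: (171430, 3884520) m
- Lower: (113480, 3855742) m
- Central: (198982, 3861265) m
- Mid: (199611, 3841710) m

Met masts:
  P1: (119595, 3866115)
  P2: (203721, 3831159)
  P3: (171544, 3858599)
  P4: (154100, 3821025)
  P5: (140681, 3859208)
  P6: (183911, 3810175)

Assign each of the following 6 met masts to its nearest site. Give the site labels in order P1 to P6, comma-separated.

P1 → Lower (d²=144992354.00)
P2 → Mid (d²=128215701.00)
P3 → East (d²=530713424.00)
P4 → East (d²=2313208132.00)
P5 → Lower (d²=751907557.00)
P6 → Mid (d²=1240946225.00)

Lower, Mid, East, East, Lower, Mid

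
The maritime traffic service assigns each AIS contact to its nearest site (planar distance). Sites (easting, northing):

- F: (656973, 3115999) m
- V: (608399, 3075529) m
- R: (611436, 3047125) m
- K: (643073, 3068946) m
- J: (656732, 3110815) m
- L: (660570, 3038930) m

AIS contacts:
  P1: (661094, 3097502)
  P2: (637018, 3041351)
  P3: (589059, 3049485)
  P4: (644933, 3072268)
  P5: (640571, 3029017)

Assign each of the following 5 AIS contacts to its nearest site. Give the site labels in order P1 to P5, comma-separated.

J, L, R, K, L

P1 → J (d²=196263013.00)
P2 → L (d²=560557945.00)
P3 → R (d²=506299729.00)
P4 → K (d²=14495284.00)
P5 → L (d²=498227570.00)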